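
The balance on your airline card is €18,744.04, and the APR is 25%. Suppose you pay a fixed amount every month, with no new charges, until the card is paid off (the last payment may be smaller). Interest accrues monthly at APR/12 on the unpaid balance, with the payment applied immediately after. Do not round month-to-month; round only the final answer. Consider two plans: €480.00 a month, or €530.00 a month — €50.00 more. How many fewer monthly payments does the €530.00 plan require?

Monthly rate r = 25%/12 = 2.08333% = 0.0208333.
At €480.00/mo: n = ⌈−ln(1 − rB₀/P)/ln(1+r)⌉ = 82 payments (last €219.92); total interest = total paid − €18,744.04 = €20,355.88.
At €530.00/mo: 65 payments (last €391.35); total interest €15,567.31.
Payments saved = 82 − 65 = 17.

17 fewer payments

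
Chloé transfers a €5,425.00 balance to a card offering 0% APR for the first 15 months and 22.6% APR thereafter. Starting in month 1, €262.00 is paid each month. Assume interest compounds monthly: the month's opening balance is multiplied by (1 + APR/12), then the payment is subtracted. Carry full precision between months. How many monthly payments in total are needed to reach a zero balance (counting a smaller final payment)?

Promo months 1–15 at r₀ = 0%/12 = 0; months 16+ at r₁ = 22.6%/12 = 0.0188333.
After month 15 (no interest yet): B = €5,425.00 − 15·€262.00 = €1,495.00.
Then at r₁ with €262.00/mo: n₂ = −ln(1 − r₁·B/P)/ln(1+r₁) ≈ 6.09 → 7 more payments.

22 payments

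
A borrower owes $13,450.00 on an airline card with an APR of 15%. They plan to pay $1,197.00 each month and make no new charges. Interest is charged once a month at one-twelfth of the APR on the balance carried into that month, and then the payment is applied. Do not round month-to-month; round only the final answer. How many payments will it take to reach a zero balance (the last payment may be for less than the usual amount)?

13 months

Monthly rate r = 15%/12 = 1.25% = 0.0125.
Recurrence: B ← B·(1+r) − $1,197.00.
Month 1: interest $168.12; balance after payment $12,421.12.
Month 2: interest $155.26; balance after payment $11,379.39.
Closed form: n = −ln(1 − rB₀/P)/ln(1+r) = −ln(0.85954)/ln(1.0125) ≈ 12.184, so the balance reaches zero during payment 13.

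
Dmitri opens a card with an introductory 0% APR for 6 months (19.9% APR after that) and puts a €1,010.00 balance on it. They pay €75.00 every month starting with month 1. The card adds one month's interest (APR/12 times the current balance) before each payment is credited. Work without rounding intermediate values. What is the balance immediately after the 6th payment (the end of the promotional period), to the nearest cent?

Promo months 1–6 at r₀ = 0%/12 = 0; months 7+ at r₁ = 19.9%/12 = 0.0165833.
After month 6 (no interest yet): B = €1,010.00 − 6·€75.00 = €560.00.

€560.00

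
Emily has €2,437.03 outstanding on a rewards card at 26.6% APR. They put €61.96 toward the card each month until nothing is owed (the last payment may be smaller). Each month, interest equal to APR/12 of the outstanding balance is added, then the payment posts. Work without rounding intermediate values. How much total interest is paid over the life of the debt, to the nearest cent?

€3,369.75

Monthly rate r = 26.6%/12 = 2.21667% = 0.0221667.
Payoff takes n = ⌈−ln(1 − rB₀/P)/ln(1+r)⌉ = ⌈93.716⌉ = 94 payments; the last is €44.50.
Total paid = 93·€61.96 + €44.50 = €5,806.78.
Total interest = total paid − principal = €5,806.78 − €2,437.03 = €3,369.75.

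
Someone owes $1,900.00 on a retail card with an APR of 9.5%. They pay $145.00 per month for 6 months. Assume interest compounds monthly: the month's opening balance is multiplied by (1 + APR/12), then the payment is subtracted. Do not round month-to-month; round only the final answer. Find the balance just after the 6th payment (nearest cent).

Monthly rate r = 9.5%/12 = 0.791667% = 0.00791667.
Each month: B ← B·(1+r) − $145.00.
Month 1: interest $15.04; balance after payment $1,770.04.
Month 2: interest $14.01; balance after payment $1,639.05.
Month 3: interest $12.98; balance after payment $1,507.03.
Month 4: interest $11.93; balance after payment $1,373.96.
Month 5: interest $10.88; balance after payment $1,239.84.
Month 6: interest $9.82; balance after payment $1,104.65.

$1,104.65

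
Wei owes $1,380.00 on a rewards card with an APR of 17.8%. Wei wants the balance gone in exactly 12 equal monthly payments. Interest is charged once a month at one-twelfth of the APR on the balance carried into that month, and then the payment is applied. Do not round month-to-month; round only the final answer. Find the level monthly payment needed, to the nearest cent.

Monthly rate r = 17.8%/12 = 1.48333% = 0.0148333.
Level-payment amortization: P = B₀·r / (1 − (1+r)^(−n)) = 1380.00·0.0148333 / (1 − 1.01483^(−12)).
Denominator 1 − (1+r)^(−12) = 0.161962764.
P = 20.47 / 0.161962764 ≈ 126.39.

$126.39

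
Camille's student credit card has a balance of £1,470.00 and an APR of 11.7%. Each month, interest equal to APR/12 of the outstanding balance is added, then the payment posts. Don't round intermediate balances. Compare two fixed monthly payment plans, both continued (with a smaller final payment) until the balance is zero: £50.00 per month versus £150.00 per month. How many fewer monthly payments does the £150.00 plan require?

24 fewer payments

Monthly rate r = 11.7%/12 = 0.975% = 0.00975.
At £50.00/mo: n = ⌈−ln(1 − rB₀/P)/ln(1+r)⌉ = 35 payments (last £40.69); total interest = total paid − £1,470.00 = £270.69.
At £150.00/mo: 11 payments (last £52.74); total interest £82.74.
Payments saved = 35 − 11 = 24.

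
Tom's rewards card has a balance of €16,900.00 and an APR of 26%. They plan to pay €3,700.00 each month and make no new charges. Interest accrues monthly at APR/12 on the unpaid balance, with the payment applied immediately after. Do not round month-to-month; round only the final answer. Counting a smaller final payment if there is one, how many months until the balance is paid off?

5 months

Monthly rate r = 26%/12 = 2.16667% = 0.0216667.
Recurrence: B ← B·(1+r) − €3,700.00.
Month 1: interest €366.17; balance after payment €13,566.17.
Month 2: interest €293.93; balance after payment €10,160.10.
Month 3: interest €220.14; balance after payment €6,680.24.
Month 4: interest €144.74; balance after payment €3,124.97.
Month 5: interest €67.71; balance after payment €0.00.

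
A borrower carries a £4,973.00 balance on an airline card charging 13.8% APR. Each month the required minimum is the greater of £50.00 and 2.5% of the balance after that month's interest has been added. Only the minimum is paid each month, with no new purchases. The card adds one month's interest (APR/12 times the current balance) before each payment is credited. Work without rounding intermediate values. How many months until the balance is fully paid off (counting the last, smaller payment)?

120 months

Monthly rate r = 13.8%/12 = 1.15% = 0.0115.
While 2.5% of the post-interest balance exceeds £50.00, each month B ← (B·(1+r))·(1 − 0.025), i.e. B shrinks by the factor (1+r)·0.975 = 0.98621.
This holds for months 1–67. Entering month 68 the balance is £1,961.74; 2.5% of the post-interest balance is now below £50.00, so the flat £50.00 minimum applies from here.
From month 68 a fixed £50.00 at rate r clears £1,961.74 in 53 more payments. Total: 67 + 53 = 120 months.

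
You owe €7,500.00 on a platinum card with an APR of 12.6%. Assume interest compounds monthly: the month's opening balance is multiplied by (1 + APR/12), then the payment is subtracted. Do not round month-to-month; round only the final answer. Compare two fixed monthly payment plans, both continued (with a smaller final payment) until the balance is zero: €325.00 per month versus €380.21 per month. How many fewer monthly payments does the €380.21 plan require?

4 fewer payments

Monthly rate r = 12.6%/12 = 1.05% = 0.0105.
At €325.00/mo: n = ⌈−ln(1 − rB₀/P)/ln(1+r)⌉ = 27 payments (last €184.03); total interest = total paid − €7,500.00 = €1,134.03.
At €380.21/mo: 23 payments (last €83.72); total interest €948.34.
Payments saved = 27 − 23 = 4.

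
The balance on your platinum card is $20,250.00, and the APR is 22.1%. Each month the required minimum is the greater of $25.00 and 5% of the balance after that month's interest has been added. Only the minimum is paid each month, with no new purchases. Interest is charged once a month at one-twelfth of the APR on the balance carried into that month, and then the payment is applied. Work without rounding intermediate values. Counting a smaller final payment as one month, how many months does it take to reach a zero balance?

Monthly rate r = 22.1%/12 = 1.84167% = 0.0184167.
While 5% of the post-interest balance exceeds $25.00, each month B ← (B·(1+r))·(1 − 0.05), i.e. B shrinks by the factor (1+r)·0.95 = 0.9675.
This holds for months 1–113. Entering month 114 the balance is $483.92; 5% of the post-interest balance is now below $25.00, so the flat $25.00 minimum applies from here.
From month 114 a fixed $25.00 at rate r clears $483.92 in 25 more payments. Total: 113 + 25 = 138 months.

138 months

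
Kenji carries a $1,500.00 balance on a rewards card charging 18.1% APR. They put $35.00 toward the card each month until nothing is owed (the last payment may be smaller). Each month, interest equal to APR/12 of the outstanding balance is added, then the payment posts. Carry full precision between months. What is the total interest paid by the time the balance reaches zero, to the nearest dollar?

$931

Monthly rate r = 18.1%/12 = 1.50833% = 0.0150833.
Payoff takes n = ⌈−ln(1 − rB₀/P)/ln(1+r)⌉ = ⌈69.447⌉ = 70 payments; the last is $15.71.
Total paid = 69·$35.00 + $15.71 = $2,430.71.
Total interest = total paid − principal = $2,430.71 − $1,500.00 = $930.71.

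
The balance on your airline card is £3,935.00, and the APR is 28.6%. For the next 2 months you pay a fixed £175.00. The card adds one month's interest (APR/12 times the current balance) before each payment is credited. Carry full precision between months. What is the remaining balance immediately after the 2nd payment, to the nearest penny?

£3,770.63

Monthly rate r = 28.6%/12 = 2.38333% = 0.0238333.
Each month: B ← B·(1+r) − £175.00.
Month 1: interest £93.78; balance after payment £3,853.78.
Month 2: interest £91.85; balance after payment £3,770.63.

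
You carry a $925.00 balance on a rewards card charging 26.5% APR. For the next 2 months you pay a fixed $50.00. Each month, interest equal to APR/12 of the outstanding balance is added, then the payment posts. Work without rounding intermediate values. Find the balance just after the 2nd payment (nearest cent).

Monthly rate r = 26.5%/12 = 2.20833% = 0.0220833.
Each month: B ← B·(1+r) − $50.00.
Month 1: interest $20.43; balance after payment $895.43.
Month 2: interest $19.77; balance after payment $865.20.

$865.20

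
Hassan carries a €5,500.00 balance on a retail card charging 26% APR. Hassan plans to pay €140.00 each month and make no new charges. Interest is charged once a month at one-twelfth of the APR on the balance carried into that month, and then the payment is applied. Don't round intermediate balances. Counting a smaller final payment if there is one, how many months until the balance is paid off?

Monthly rate r = 26%/12 = 2.16667% = 0.0216667.
Recurrence: B ← B·(1+r) − €140.00.
Month 1: interest €119.17; balance after payment €5,479.17.
Month 2: interest €118.72; balance after payment €5,457.88.
Closed form: n = −ln(1 − rB₀/P)/ln(1+r) = −ln(0.14881)/ln(1.02167) ≈ 88.876, so the balance reaches zero during payment 89.

89 payments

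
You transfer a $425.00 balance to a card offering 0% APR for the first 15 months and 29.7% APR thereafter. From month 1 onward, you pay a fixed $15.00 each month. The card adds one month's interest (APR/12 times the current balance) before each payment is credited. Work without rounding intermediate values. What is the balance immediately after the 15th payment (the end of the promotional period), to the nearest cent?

Promo months 1–15 at r₀ = 0%/12 = 0; months 16+ at r₁ = 29.7%/12 = 0.02475.
After month 15 (no interest yet): B = $425.00 − 15·$15.00 = $200.00.

$200.00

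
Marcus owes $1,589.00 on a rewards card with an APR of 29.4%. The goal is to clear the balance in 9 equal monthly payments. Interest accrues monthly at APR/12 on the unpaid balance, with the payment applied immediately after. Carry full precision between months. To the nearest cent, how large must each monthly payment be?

$198.88

Monthly rate r = 29.4%/12 = 2.45% = 0.0245.
Level-payment amortization: P = B₀·r / (1 − (1+r)^(−n)) = 1589.00·0.0245 / (1 − 1.0245^(−9)).
Denominator 1 − (1+r)^(−9) = 0.195747656.
P = 38.9305 / 0.195747656 ≈ 198.88.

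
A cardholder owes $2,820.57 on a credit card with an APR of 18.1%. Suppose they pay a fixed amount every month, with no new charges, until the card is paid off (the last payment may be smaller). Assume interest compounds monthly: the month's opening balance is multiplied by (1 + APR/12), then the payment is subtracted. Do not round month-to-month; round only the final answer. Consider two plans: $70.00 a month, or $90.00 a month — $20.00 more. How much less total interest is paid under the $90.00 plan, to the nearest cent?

$528.56

Monthly rate r = 18.1%/12 = 1.50833% = 0.0150833.
At $70.00/mo: n = ⌈−ln(1 − rB₀/P)/ln(1+r)⌉ = 63 payments (last $36.19); total interest = total paid − $2,820.57 = $1,555.62.
At $90.00/mo: 43 payments (last $67.63); total interest $1,027.06.
Interest saved = $1,555.62 − $1,027.06 = $528.56.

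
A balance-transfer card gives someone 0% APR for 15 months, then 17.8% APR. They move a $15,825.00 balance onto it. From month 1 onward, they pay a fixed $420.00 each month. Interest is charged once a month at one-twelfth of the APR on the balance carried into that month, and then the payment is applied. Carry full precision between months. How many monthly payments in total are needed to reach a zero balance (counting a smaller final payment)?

Promo months 1–15 at r₀ = 0%/12 = 0; months 16+ at r₁ = 17.8%/12 = 0.0148333.
After month 15 (no interest yet): B = $15,825.00 − 15·$420.00 = $9,525.00.
Then at r₁ with $420.00/mo: n₂ = −ln(1 − r₁·B/P)/ln(1+r₁) ≈ 27.85 → 28 more payments.

43 payments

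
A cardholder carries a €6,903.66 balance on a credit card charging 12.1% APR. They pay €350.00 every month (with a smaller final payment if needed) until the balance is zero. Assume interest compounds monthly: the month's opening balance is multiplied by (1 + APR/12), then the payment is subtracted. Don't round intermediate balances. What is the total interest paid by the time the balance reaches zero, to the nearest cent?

Monthly rate r = 12.1%/12 = 1.00833% = 0.0100833.
Payoff takes n = ⌈−ln(1 − rB₀/P)/ln(1+r)⌉ = ⌈22.103⌉ = 23 payments; the last is €36.31.
Total paid = 22·€350.00 + €36.31 = €7,736.31.
Total interest = total paid − principal = €7,736.31 − €6,903.66 = €832.65.

€832.65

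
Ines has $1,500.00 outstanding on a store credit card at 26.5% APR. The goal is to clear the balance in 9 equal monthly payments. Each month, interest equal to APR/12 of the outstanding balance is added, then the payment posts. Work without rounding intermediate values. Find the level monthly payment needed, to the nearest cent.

Monthly rate r = 26.5%/12 = 2.20833% = 0.0220833.
Level-payment amortization: P = B₀·r / (1 − (1+r)^(−n)) = 1500.00·0.0220833 / (1 − 1.02208^(−9)).
Denominator 1 − (1+r)^(−9) = 0.178470351.
P = 33.125 / 0.178470351 ≈ 185.61.

$185.61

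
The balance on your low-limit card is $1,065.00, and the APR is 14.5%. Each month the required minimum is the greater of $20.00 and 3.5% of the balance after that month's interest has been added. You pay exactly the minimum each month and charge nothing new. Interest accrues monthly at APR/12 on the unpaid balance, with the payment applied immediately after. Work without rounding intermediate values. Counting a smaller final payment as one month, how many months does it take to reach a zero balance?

Monthly rate r = 14.5%/12 = 1.20833% = 0.0120833.
While 3.5% of the post-interest balance exceeds $20.00, each month B ← (B·(1+r))·(1 − 0.035), i.e. B shrinks by the factor (1+r)·0.965 = 0.97666.
This holds for months 1–27. Entering month 28 the balance is $562.89; 3.5% of the post-interest balance is now below $20.00, so the flat $20.00 minimum applies from here.
From month 28 a fixed $20.00 at rate r clears $562.89 in 35 more payments. Total: 27 + 35 = 62 months.

62 months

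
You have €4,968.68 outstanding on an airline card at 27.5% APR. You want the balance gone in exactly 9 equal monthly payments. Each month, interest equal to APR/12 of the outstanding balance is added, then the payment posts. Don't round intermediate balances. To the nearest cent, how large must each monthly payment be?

€617.24

Monthly rate r = 27.5%/12 = 2.29167% = 0.0229167.
Level-payment amortization: P = B₀·r / (1 − (1+r)^(−n)) = 4968.68·0.0229167 / (1 − 1.02292^(−9)).
Denominator 1 − (1+r)^(−9) = 0.184474196.
P = 113.866 / 0.184474196 ≈ 617.24.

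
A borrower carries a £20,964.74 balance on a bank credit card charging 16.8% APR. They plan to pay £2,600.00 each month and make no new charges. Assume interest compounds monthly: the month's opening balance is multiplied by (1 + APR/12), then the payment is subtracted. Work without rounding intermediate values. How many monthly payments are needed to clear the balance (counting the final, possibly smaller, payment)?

9 months

Monthly rate r = 16.8%/12 = 1.4% = 0.014.
Recurrence: B ← B·(1+r) − £2,600.00.
Month 1: interest £293.51; balance after payment £18,658.25.
Month 2: interest £261.22; balance after payment £16,319.46.
Closed form: n = −ln(1 − rB₀/P)/ln(1+r) = −ln(0.88711)/ln(1.014) ≈ 8.616, so the balance reaches zero during payment 9.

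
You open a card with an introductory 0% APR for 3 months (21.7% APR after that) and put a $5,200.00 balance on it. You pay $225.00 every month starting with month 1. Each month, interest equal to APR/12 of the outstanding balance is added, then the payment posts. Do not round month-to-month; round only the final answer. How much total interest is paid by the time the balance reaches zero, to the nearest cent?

$1,150.61

Promo months 1–3 at r₀ = 0%/12 = 0; months 4+ at r₁ = 21.7%/12 = 0.0180833.
After month 3 (no interest yet): B = $5,200.00 − 3·$225.00 = $4,525.00.
Then at r₁ with $225.00/mo: n₂ = −ln(1 − r₁·B/P)/ln(1+r₁) ≈ 25.22 → 26 more payments.
Total paid = 28·$225.00 + $50.61 = $6,350.61; interest = $6,350.61 − $5,200.00 = $1,150.61.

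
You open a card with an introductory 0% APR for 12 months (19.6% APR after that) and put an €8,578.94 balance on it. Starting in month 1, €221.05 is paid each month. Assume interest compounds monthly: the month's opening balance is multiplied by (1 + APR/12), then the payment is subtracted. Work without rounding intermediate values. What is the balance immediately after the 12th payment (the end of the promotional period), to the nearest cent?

Promo months 1–12 at r₀ = 0%/12 = 0; months 13+ at r₁ = 19.6%/12 = 0.0163333.
After month 12 (no interest yet): B = €8,578.94 − 12·€221.05 = €5,926.34.

€5,926.34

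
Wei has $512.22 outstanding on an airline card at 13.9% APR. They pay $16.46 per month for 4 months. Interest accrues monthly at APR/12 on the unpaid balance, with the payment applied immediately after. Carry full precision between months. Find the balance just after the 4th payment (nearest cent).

$469.38

Monthly rate r = 13.9%/12 = 1.15833% = 0.0115833.
Each month: B ← B·(1+r) − $16.46.
Month 1: interest $5.93; balance after payment $501.69.
Month 2: interest $5.81; balance after payment $491.04.
Month 3: interest $5.69; balance after payment $480.27.
Month 4: interest $5.56; balance after payment $469.38.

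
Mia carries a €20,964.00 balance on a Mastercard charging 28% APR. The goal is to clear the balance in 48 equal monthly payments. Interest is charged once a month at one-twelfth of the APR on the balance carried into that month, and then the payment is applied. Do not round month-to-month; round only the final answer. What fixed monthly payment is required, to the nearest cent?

Monthly rate r = 28%/12 = 2.33333% = 0.0233333.
Level-payment amortization: P = B₀·r / (1 − (1+r)^(−n)) = 20964.00·0.0233333 / (1 − 1.02333^(−48)).
Denominator 1 − (1+r)^(−48) = 0.669494871.
P = 489.16 / 0.669494871 ≈ 730.64.

€730.64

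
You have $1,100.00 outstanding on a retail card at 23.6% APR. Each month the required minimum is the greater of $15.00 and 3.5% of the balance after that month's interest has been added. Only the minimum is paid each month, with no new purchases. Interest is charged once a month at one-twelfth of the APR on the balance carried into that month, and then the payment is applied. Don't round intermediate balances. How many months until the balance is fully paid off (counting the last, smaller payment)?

Monthly rate r = 23.6%/12 = 1.96667% = 0.0196667.
While 3.5% of the post-interest balance exceeds $15.00, each month B ← (B·(1+r))·(1 − 0.035), i.e. B shrinks by the factor (1+r)·0.965 = 0.98398.
This holds for months 1–60. Entering month 61 the balance is $417.37; 3.5% of the post-interest balance is now below $15.00, so the flat $15.00 minimum applies from here.
From month 61 a fixed $15.00 at rate r clears $417.37 in 41 more payments. Total: 60 + 41 = 101 months.

101 months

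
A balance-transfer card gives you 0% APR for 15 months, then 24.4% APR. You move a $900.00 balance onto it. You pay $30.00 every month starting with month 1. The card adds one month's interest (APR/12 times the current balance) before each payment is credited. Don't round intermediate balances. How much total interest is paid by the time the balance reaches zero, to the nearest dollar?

$92

Promo months 1–15 at r₀ = 0%/12 = 0; months 16+ at r₁ = 24.4%/12 = 0.0203333.
After month 15 (no interest yet): B = $900.00 − 15·$30.00 = $450.00.
Then at r₁ with $30.00/mo: n₂ = −ln(1 − r₁·B/P)/ln(1+r₁) ≈ 18.08 → 19 more payments.
Total paid = 33·$30.00 + $2.28 = $992.28; interest = $992.28 − $900.00 = $92.28.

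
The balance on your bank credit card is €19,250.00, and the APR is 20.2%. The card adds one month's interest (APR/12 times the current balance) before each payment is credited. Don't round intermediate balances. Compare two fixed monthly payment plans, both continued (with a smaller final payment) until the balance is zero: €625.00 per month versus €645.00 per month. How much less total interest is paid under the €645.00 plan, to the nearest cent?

Monthly rate r = 20.2%/12 = 1.68333% = 0.0168333.
At €625.00/mo: n = ⌈−ln(1 − rB₀/P)/ln(1+r)⌉ = 44 payments (last €486.55); total interest = total paid − €19,250.00 = €8,111.55.
At €645.00/mo: 42 payments (last €523.10); total interest €7,718.10.
Interest saved = €8,111.55 − €7,718.10 = €393.45.

€393.45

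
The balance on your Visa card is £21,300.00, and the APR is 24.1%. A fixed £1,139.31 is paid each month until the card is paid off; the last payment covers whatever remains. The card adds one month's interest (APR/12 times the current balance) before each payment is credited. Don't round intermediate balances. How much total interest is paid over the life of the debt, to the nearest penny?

£5,675.20

Monthly rate r = 24.1%/12 = 2.00833% = 0.0200833.
Payoff takes n = ⌈−ln(1 − rB₀/P)/ln(1+r)⌉ = ⌈23.675⌉ = 24 payments; the last is £771.07.
Total paid = 23·£1,139.31 + £771.07 = £26,975.20.
Total interest = total paid − principal = £26,975.20 − £21,300.00 = £5,675.20.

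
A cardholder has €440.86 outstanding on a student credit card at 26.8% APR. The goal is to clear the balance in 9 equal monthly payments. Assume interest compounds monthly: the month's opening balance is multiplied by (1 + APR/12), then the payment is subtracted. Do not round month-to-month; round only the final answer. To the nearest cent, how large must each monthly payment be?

Monthly rate r = 26.8%/12 = 2.23333% = 0.0223333.
Level-payment amortization: P = B₀·r / (1 − (1+r)^(−n)) = 440.86·0.0223333 / (1 − 1.02233^(−9)).
Denominator 1 − (1+r)^(−9) = 0.180276645.
P = 9.84587 / 0.180276645 ≈ 54.62.

€54.62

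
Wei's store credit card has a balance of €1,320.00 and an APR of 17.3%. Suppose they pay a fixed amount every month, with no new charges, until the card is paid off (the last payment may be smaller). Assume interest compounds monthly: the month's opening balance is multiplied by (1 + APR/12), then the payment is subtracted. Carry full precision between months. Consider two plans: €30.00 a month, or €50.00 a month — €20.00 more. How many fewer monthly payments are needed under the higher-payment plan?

Monthly rate r = 17.3%/12 = 1.44167% = 0.0144167.
At €30.00/mo: n = ⌈−ln(1 − rB₀/P)/ln(1+r)⌉ = 71 payments (last €8.58); total interest = total paid − €1,320.00 = €788.58.
At €50.00/mo: 34 payments (last €23.32); total interest €353.32.
Payments saved = 71 − 34 = 37.

37 fewer payments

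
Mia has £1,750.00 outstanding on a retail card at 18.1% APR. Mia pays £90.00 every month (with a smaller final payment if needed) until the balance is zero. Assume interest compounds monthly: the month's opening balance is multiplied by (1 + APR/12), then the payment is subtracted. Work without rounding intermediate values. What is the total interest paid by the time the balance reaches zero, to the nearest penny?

Monthly rate r = 18.1%/12 = 1.50833% = 0.0150833.
Payoff takes n = ⌈−ln(1 − rB₀/P)/ln(1+r)⌉ = ⌈23.187⌉ = 24 payments; the last is £16.96.
Total paid = 23·£90.00 + £16.96 = £2,086.96.
Total interest = total paid − principal = £2,086.96 − £1,750.00 = £336.96.

£336.96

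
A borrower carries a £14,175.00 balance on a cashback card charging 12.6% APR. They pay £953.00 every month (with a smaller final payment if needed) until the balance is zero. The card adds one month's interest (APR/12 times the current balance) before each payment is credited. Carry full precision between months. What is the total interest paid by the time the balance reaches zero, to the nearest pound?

£1,319

Monthly rate r = 12.6%/12 = 1.05% = 0.0105.
Payoff takes n = ⌈−ln(1 − rB₀/P)/ln(1+r)⌉ = ⌈16.257⌉ = 17 payments; the last is £246.33.
Total paid = 16·£953.00 + £246.33 = £15,494.33.
Total interest = total paid − principal = £15,494.33 − £14,175.00 = £1,319.33.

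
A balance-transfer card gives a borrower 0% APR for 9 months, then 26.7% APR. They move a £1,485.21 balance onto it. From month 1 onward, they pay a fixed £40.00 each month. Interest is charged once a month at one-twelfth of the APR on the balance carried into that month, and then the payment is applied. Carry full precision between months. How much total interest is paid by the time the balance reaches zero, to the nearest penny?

Promo months 1–9 at r₀ = 0%/12 = 0; months 10+ at r₁ = 26.7%/12 = 0.02225.
After month 9 (no interest yet): B = £1,485.21 − 9·£40.00 = £1,125.21.
Then at r₁ with £40.00/mo: n₂ = −ln(1 − r₁·B/P)/ln(1+r₁) ≈ 44.68 → 45 more payments.
Total paid = 53·£40.00 + £27.29 = £2,147.29; interest = £2,147.29 − £1,485.21 = £662.08.

£662.08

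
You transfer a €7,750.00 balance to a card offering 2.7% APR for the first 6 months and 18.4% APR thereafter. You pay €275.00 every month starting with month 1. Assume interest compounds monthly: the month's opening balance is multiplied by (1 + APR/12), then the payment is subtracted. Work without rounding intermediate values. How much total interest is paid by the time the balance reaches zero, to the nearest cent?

Promo months 1–6 at r₀ = 2.7%/12 = 0.00225; months 7+ at r₁ = 18.4%/12 = 0.0153333.
After month 6: iterate B ← B·(1+r₀) − €275.00 for 6 months → €6,195.91.
Then at r₁ with €275.00/mo: n₂ = −ln(1 − r₁·B/P)/ln(1+r₁) ≈ 27.85 → 28 more payments.
Total paid = 33·€275.00 + €234.80 = €9,309.80; interest = €9,309.80 − €7,750.00 = €1,559.80.

€1,559.80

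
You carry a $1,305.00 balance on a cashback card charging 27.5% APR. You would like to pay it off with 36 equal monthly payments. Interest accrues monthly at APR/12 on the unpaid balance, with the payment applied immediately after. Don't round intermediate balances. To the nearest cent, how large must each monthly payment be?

Monthly rate r = 27.5%/12 = 2.29167% = 0.0229167.
Level-payment amortization: P = B₀·r / (1 − (1+r)^(−n)) = 1305.00·0.0229167 / (1 − 1.02292^(−36)).
Denominator 1 − (1+r)^(−36) = 0.557665484.
P = 29.9062 / 0.557665484 ≈ 53.63.

$53.63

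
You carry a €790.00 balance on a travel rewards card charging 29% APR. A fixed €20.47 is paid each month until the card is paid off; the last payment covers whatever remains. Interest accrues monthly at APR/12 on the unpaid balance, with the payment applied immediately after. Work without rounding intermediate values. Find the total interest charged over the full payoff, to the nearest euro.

€1,523

Monthly rate r = 29%/12 = 2.41667% = 0.0241667.
Payoff takes n = ⌈−ln(1 − rB₀/P)/ln(1+r)⌉ = ⌈112.989⌉ = 113 payments; the last is €20.24.
Total paid = 112·€20.47 + €20.24 = €2,312.88.
Total interest = total paid − principal = €2,312.88 − €790.00 = €1,522.88.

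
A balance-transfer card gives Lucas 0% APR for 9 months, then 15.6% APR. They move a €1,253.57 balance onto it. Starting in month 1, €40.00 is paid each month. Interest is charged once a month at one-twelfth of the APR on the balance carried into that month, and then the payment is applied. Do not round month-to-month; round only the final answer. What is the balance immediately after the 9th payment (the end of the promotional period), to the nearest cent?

€893.57

Promo months 1–9 at r₀ = 0%/12 = 0; months 10+ at r₁ = 15.6%/12 = 0.013.
After month 9 (no interest yet): B = €1,253.57 − 9·€40.00 = €893.57.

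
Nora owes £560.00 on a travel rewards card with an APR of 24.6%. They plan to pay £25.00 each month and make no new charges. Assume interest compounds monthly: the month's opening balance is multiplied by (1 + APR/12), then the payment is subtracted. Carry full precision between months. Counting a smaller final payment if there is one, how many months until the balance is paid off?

Monthly rate r = 24.6%/12 = 2.05% = 0.0205.
Recurrence: B ← B·(1+r) − £25.00.
Month 1: interest £11.48; balance after payment £546.48.
Month 2: interest £11.20; balance after payment £532.68.
Closed form: n = −ln(1 − rB₀/P)/ln(1+r) = −ln(0.5408)/ln(1.0205) ≈ 30.292, so the balance reaches zero during payment 31.

31 payments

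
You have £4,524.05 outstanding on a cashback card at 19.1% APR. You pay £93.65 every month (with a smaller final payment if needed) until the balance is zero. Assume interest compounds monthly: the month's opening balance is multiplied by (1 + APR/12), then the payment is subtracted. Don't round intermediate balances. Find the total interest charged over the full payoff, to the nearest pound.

Monthly rate r = 19.1%/12 = 1.59167% = 0.0159167.
Payoff takes n = ⌈−ln(1 − rB₀/P)/ln(1+r)⌉ = ⌈92.767⌉ = 93 payments; the last is £71.99.
Total paid = 92·£93.65 + £71.99 = £8,687.79.
Total interest = total paid − principal = £8,687.79 − £4,524.05 = £4,163.74.

£4,164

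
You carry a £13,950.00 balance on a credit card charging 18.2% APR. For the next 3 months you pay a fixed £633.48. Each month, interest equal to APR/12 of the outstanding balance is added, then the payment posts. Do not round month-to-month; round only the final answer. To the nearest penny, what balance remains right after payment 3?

Monthly rate r = 18.2%/12 = 1.51667% = 0.0151667.
Each month: B ← B·(1+r) − £633.48.
Month 1: interest £211.57; balance after payment £13,528.10.
Month 2: interest £205.18; balance after payment £13,099.79.
Month 3: interest £198.68; balance after payment £12,664.99.

£12,664.99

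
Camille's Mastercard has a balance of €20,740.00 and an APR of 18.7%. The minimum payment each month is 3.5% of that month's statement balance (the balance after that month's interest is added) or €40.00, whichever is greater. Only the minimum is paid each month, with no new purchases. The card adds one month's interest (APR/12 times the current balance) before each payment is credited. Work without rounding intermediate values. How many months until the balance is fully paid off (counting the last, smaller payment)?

182 months

Monthly rate r = 18.7%/12 = 1.55833% = 0.0155833.
While 3.5% of the post-interest balance exceeds €40.00, each month B ← (B·(1+r))·(1 − 0.035), i.e. B shrinks by the factor (1+r)·0.965 = 0.98004.
This holds for months 1–145. Entering month 146 the balance is €1,114.36; 3.5% of the post-interest balance is now below €40.00, so the flat €40.00 minimum applies from here.
From month 146 a fixed €40.00 at rate r clears €1,114.36 in 37 more payments. Total: 145 + 37 = 182 months.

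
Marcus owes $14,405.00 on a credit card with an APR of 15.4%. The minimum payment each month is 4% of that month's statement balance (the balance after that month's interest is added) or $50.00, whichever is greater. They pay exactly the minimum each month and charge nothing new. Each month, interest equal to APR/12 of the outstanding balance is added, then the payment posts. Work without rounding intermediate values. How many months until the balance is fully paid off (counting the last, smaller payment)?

118 months

Monthly rate r = 15.4%/12 = 1.28333% = 0.0128333.
While 4% of the post-interest balance exceeds $50.00, each month B ← (B·(1+r))·(1 − 0.04), i.e. B shrinks by the factor (1+r)·0.96 = 0.97232.
This holds for months 1–88. Entering month 89 the balance is $1,218.22; 4% of the post-interest balance is now below $50.00, so the flat $50.00 minimum applies from here.
From month 89 a fixed $50.00 at rate r clears $1,218.22 in 30 more payments. Total: 88 + 30 = 118 months.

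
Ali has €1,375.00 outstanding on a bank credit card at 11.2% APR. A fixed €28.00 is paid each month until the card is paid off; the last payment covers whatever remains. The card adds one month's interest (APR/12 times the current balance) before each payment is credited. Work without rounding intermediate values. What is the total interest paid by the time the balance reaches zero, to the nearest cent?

Monthly rate r = 11.2%/12 = 0.933333% = 0.00933333.
Payoff takes n = ⌈−ln(1 − rB₀/P)/ln(1+r)⌉ = ⌈65.996⌉ = 66 payments; the last is €27.88.
Total paid = 65·€28.00 + €27.88 = €1,847.88.
Total interest = total paid − principal = €1,847.88 − €1,375.00 = €472.88.

€472.88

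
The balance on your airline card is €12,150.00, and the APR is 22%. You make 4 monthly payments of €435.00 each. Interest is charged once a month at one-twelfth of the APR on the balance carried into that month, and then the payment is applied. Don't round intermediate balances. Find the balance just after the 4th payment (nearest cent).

Monthly rate r = 22%/12 = 1.83333% = 0.0183333.
Each month: B ← B·(1+r) − €435.00.
Month 1: interest €222.75; balance after payment €11,937.75.
Month 2: interest €218.86; balance after payment €11,721.61.
Month 3: interest €214.90; balance after payment €11,501.50.
Month 4: interest €210.86; balance after payment €11,277.37.

€11,277.37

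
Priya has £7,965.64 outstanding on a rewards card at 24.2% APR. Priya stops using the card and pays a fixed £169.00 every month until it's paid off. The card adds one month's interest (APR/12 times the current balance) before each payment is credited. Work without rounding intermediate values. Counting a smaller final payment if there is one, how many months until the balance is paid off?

151 payments

Monthly rate r = 24.2%/12 = 2.01667% = 0.0201667.
Recurrence: B ← B·(1+r) − £169.00.
Month 1: interest £160.64; balance after payment £7,957.28.
Month 2: interest £160.47; balance after payment £7,948.75.
Closed form: n = −ln(1 − rB₀/P)/ln(1+r) = −ln(0.049465)/ln(1.02017) ≈ 150.580, so the balance reaches zero during payment 151.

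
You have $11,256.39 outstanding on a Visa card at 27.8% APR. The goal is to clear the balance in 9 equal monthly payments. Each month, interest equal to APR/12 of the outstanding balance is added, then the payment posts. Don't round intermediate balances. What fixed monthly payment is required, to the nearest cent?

$1,400.00

Monthly rate r = 27.8%/12 = 2.31667% = 0.0231667.
Level-payment amortization: P = B₀·r / (1 − (1+r)^(−n)) = 11256.39·0.0231667 / (1 − 1.02317^(−9)).
Denominator 1 − (1+r)^(−9) = 0.18626583.
P = 260.773 / 0.18626583 ≈ 1400.00.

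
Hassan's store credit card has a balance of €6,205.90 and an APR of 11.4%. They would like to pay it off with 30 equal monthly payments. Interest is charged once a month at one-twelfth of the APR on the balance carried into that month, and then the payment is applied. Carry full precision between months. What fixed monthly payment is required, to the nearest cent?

Monthly rate r = 11.4%/12 = 0.95% = 0.0095.
Level-payment amortization: P = B₀·r / (1 − (1+r)^(−n)) = 6205.90·0.0095 / (1 − 1.0095^(−30)).
Denominator 1 − (1+r)^(−30) = 0.246973428.
P = 58.956 / 0.246973428 ≈ 238.71.

€238.71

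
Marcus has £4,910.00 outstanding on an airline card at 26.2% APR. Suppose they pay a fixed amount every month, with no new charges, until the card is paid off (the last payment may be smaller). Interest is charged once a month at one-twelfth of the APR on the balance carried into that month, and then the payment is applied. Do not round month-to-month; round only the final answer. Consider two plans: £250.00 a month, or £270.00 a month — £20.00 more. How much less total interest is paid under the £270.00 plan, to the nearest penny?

£157.41

Monthly rate r = 26.2%/12 = 2.18333% = 0.0218333.
At £250.00/mo: n = ⌈−ln(1 − rB₀/P)/ln(1+r)⌉ = 26 payments (last £232.46); total interest = total paid − £4,910.00 = £1,572.46.
At £270.00/mo: 24 payments (last £115.05); total interest £1,415.05.
Interest saved = £1,572.46 − £1,415.05 = £157.41.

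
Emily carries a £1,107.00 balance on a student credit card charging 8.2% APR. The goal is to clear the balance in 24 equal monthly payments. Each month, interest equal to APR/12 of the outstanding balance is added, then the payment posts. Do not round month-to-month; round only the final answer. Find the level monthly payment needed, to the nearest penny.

Monthly rate r = 8.2%/12 = 0.683333% = 0.00683333.
Level-payment amortization: P = B₀·r / (1 − (1+r)^(−n)) = 1107.00·0.00683333 / (1 − 1.00683^(−24)).
Denominator 1 − (1+r)^(−24) = 0.150784423.
P = 7.5645 / 0.150784423 ≈ 50.17.

£50.17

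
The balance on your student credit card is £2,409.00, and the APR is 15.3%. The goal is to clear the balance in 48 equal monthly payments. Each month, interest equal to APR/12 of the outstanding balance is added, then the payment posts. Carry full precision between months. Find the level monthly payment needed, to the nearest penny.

Monthly rate r = 15.3%/12 = 1.275% = 0.01275.
Level-payment amortization: P = B₀·r / (1 − (1+r)^(−n)) = 2409.00·0.01275 / (1 − 1.01275^(−48)).
Denominator 1 − (1+r)^(−48) = 0.455632848.
P = 30.7148 / 0.455632848 ≈ 67.41.

£67.41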